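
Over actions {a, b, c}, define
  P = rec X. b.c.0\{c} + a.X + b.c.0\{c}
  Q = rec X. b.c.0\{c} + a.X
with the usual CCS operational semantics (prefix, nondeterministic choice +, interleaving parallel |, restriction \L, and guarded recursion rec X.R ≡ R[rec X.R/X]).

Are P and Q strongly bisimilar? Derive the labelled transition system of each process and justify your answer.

Reachable graph of P (3 states):
  m0 = rec X. b.c.0\{c} + a.X + b.c.0\{c} has moves ··a··> m0, ··b··> m1
  m1 = c.0\{c} has moves ··c··> m2
  m2 = 0\{c} has moves deadlocked
Reachable graph of Q (3 states):
  n0 = rec X. b.c.0\{c} + a.X has moves ··a··> n0, ··b··> n1
  n1 = c.0\{c} has moves ··c··> n2
  n2 = 0\{c} has moves deadlocked
Partition-refinement fixed point:
  B0 = {m0, n0}
  B1 = {m1, n1}
  B2 = {m2, n2}
m0 ∈ B0, n0 ∈ B0 → same block

P ~ Q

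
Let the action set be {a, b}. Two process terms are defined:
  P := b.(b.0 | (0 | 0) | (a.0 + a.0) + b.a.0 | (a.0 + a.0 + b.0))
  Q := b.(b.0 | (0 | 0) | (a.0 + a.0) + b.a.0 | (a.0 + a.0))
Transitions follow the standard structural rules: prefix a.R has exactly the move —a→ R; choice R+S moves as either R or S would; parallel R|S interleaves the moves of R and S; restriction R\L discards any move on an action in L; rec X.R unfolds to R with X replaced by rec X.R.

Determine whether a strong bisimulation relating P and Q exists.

not bisimilar

LTS(P): 10 reachable states
  s0 = b.(b.0 | (0 | 0) | (a.0 + a.0) + b.a.0 | (a.0 + a.0 + b.0)) ⊢ -b-> s1
  s1 = b.0 | (0 | 0) | (a.0 + a.0) + b.a.0 | (a.0 + a.0 + b.0) ⊢ -a-> s2, -a-> s3, -b-> s3, -b-> s4, -b-> s5
  s2 = b.0 | (0 | 0) | 0 ⊢ -b-> s6
  s3 = b.a.0 | 0 ⊢ -b-> s7
  s4 = 0 | (0 | 0) | (a.0 + a.0) ⊢ -a-> s6
  s5 = a.0 | (a.0 + a.0 + b.0) ⊢ -a-> s7, -a-> s8, -b-> s7
  s6 = 0 | (0 | 0) | 0 ⊢ deadlocked
  s7 = a.0 | 0 ⊢ -a-> s9
  s8 = 0 | (a.0 + a.0 + b.0) ⊢ -a-> s9, -b-> s9
  s9 = 0 | 0 ⊢ deadlocked
LTS(Q): 10 reachable states
  t0 = b.(b.0 | (0 | 0) | (a.0 + a.0) + b.a.0 | (a.0 + a.0)) ⊢ -b-> t1
  t1 = b.0 | (0 | 0) | (a.0 + a.0) + b.a.0 | (a.0 + a.0) ⊢ -a-> t2, -a-> t3, -b-> t4, -b-> t5
  t2 = b.0 | (0 | 0) | 0 ⊢ -b-> t6
  t3 = b.a.0 | 0 ⊢ -b-> t7
  t4 = 0 | (0 | 0) | (a.0 + a.0) ⊢ -a-> t6
  t5 = a.0 | (a.0 + a.0) ⊢ -a-> t7, -a-> t8
  t6 = 0 | (0 | 0) | 0 ⊢ deadlocked
  t7 = a.0 | 0 ⊢ -a-> t9
  t8 = 0 | (a.0 + a.0) ⊢ -a-> t9
  t9 = 0 | 0 ⊢ deadlocked
Coarsest stable partition (strong bisimilarity classes):
  B0 = {s0}
  B1 = {s1}
  B2 = {s4, s7, t4, t7, t8}
  B3 = {s6, s9, t6, t9}
  B4 = {s3, t3}
  B5 = {s5}
  B6 = {s8}
  B7 = {s2, t2}
  B8 = {t0}
  B9 = {t1}
  B10 = {t5}
s0 ∈ B0, t0 ∈ B8 → different blocks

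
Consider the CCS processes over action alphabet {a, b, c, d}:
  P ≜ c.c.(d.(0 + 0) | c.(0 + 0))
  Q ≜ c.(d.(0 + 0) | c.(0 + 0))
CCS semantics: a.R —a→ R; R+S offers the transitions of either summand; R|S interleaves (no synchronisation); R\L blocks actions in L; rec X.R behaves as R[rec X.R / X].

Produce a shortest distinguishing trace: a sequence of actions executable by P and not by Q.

ccc

LTS(P): 6 reachable states
  m0 = c.c.(d.(0 + 0) | c.(0 + 0)) ⊢ --c--▸ m1
  m1 = c.(d.(0 + 0) | c.(0 + 0)) ⊢ --c--▸ m2
  m2 = d.(0 + 0) | c.(0 + 0) ⊢ --c--▸ m3, --d--▸ m4
  m3 = d.(0 + 0) | (0 + 0) ⊢ --d--▸ m5
  m4 = (0 + 0) | c.(0 + 0) ⊢ --c--▸ m5
  m5 = (0 + 0) | (0 + 0) ⊢ deadlocked
LTS(Q): 5 reachable states
  n0 = c.(d.(0 + 0) | c.(0 + 0)) ⊢ --c--▸ n1
  n1 = d.(0 + 0) | c.(0 + 0) ⊢ --c--▸ n2, --d--▸ n3
  n2 = d.(0 + 0) | (0 + 0) ⊢ --d--▸ n4
  n3 = (0 + 0) | c.(0 + 0) ⊢ --c--▸ n4
  n4 = (0 + 0) | (0 + 0) ⊢ deadlocked
Trace ⟨ccc⟩ through P, begin at {m0}:
  after c @ step 1: {m1}
  after c @ step 2: {m2}
  after c @ step 3: {m3}
  P completes σ.
Trace ⟨ccc⟩ through Q, begin at {n0}:
  after c @ step 1: {n1}
  after c @ step 2: {n2}
  after c @ step 3: no successor for Q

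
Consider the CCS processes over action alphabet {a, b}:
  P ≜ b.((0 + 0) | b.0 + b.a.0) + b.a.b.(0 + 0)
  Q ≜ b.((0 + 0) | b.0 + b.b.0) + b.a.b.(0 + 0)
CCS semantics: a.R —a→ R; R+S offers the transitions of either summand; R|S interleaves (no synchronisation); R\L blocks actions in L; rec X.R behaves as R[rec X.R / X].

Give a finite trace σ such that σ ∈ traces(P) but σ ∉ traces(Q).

bba

LTS(P): 8 reachable states
  s0 = b.((0 + 0) | b.0 + b.a.0) + b.a.b.(0 + 0) ⊢ —b→ s1, —b→ s2
  s1 = (0 + 0) | b.0 + b.a.0 ⊢ —b→ s3, —b→ s4
  s2 = a.b.(0 + 0) ⊢ —a→ s5
  s3 = (0 + 0) | 0 ⊢ ·
  s4 = a.0 ⊢ —a→ s6
  s5 = b.(0 + 0) ⊢ —b→ s7
  s6 = 0 ⊢ ·
  s7 = 0 + 0 ⊢ ·
LTS(Q): 8 reachable states
  t0 = b.((0 + 0) | b.0 + b.b.0) + b.a.b.(0 + 0) ⊢ —b→ t1, —b→ t2
  t1 = (0 + 0) | b.0 + b.b.0 ⊢ —b→ t3, —b→ t4
  t2 = a.b.(0 + 0) ⊢ —a→ t5
  t3 = (0 + 0) | 0 ⊢ ·
  t4 = b.0 ⊢ —b→ t6
  t5 = b.(0 + 0) ⊢ —b→ t7
  t6 = 0 ⊢ ·
  t7 = 0 + 0 ⊢ ·
Run σ = ⟨bba⟩ on P: start {s0}
  step 1 (b): {s1, s2}
  step 2 (b): {s3, s4}
  step 3 (a): {s6}
  P completes σ.
Run σ = ⟨bba⟩ on Q: start {t0}
  step 1 (b): {t1, t2}
  step 2 (b): {t3, t4}
  step 3 (a): ∅ (Q stuck)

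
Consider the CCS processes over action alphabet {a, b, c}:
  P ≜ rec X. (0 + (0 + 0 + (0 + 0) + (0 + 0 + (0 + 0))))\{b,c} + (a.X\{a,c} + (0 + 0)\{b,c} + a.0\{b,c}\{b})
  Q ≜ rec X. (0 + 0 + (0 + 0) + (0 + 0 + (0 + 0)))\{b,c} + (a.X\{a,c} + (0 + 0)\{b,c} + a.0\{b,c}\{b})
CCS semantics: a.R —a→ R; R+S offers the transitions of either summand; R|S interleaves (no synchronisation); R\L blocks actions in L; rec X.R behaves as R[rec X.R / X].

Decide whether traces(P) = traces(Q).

LTS(P): 3 reachable states
  s0 = rec X. (0 + (0 + 0 + (0 + 0) + (0 + 0 + (0 + 0))))\{b,c} + (a.X\{a,c} + (0 + 0)\{b,c} + a.0\{b,c}\{b}) :: ··a··> s1, ··a··> s2
  s1 = (rec X. (0 + (0 + 0 + (0 + 0) + (0 + 0 + (0 + 0))))\{b,c} + (a.X\{a,c} + (0 + 0)\{b,c} + a.0\{b,c}\{b}))\{a,c} :: ∅
  s2 = 0\{b,c}\{b} :: ∅
LTS(Q): 3 reachable states
  t0 = rec X. (0 + 0 + (0 + 0) + (0 + 0 + (0 + 0)))\{b,c} + (a.X\{a,c} + (0 + 0)\{b,c} + a.0\{b,c}\{b}) :: ··a··> t1, ··a··> t2
  t1 = (rec X. (0 + 0 + (0 + 0) + (0 + 0 + (0 + 0)))\{b,c} + (a.X\{a,c} + (0 + 0)\{b,c} + a.0\{b,c}\{b}))\{a,c} :: ∅
  t2 = 0\{b,c}\{b} :: ∅
Bisimilarity quotient blocks:
  B0 = {s0, t0}
  B1 = {s1, s2, t1, t2}
s0 ∈ B0, t0 ∈ B0 → same block
Bisimilar ⇒ trace-equivalent.

YES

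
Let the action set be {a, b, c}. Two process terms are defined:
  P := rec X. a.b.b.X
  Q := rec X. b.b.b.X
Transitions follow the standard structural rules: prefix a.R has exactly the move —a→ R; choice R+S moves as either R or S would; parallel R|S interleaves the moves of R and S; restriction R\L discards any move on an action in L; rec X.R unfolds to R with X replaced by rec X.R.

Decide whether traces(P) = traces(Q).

P's transition system — 3 states:
  u0 = rec X. a.b.b.X has moves =a=> u1
  u1 = b.b.(rec X. a.b.b.X) has moves =b=> u2
  u2 = b.(rec X. a.b.b.X) has moves =b=> u0
Q's transition system — 3 states:
  v0 = rec X. b.b.b.X has moves =b=> v1
  v1 = b.b.(rec X. b.b.b.X) has moves =b=> v2
  v2 = b.(rec X. b.b.b.X) has moves =b=> v0
Executing a from P (initial set {u0}):
  after a @ step 1: {u1}
  P completes σ.
Executing a from Q (initial set {v0}):
  after a @ step 1: ∅  — Q cannot continue

trace-distinct — witness ⟨a⟩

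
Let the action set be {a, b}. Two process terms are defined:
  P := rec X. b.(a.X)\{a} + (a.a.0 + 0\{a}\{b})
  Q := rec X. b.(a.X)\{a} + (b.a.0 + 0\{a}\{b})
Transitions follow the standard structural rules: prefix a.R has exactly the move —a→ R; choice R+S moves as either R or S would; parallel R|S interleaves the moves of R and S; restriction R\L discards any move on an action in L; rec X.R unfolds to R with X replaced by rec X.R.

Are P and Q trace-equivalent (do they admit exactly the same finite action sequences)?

NO — witness ⟨a⟩

Reachable graph of P (4 states):
  s0 = rec X. b.(a.X)\{a} + (a.a.0 + 0\{a}\{b}) :: -a-> s1, -b-> s2
  s1 = a.0 :: -a-> s3
  s2 = (a.(rec X. b.(a.X)\{a} + (a.a.0 + 0\{a}\{b})))\{a} :: stopped
  s3 = 0 :: stopped
Reachable graph of Q (4 states):
  t0 = rec X. b.(a.X)\{a} + (b.a.0 + 0\{a}\{b}) :: -b-> t1, -b-> t2
  t1 = (a.(rec X. b.(a.X)\{a} + (b.a.0 + 0\{a}\{b})))\{a} :: stopped
  t2 = a.0 :: -a-> t3
  t3 = 0 :: stopped
Executing a from P (initial set {s0}):
  [1] a ⇒ {s1}
  — P admits the full trace.
Executing a from Q (initial set {t0}):
  [1] a ⇒ ∅  — Q cannot continue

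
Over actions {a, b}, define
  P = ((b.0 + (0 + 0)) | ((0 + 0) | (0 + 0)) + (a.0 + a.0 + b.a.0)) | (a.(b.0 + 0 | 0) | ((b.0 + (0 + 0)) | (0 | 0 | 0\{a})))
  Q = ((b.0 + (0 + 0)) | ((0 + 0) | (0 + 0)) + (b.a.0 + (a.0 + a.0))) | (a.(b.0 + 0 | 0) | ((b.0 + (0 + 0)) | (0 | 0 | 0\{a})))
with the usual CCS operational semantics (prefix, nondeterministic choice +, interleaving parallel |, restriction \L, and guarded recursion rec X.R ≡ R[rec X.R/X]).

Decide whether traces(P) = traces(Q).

traces(P) = traces(Q)

Reachable graph of P (24 states):
  p0 = ((b.0 + (0 + 0)) | ((0 + 0) | (0 + 0)) + (a.0 + a.0 + b.a.0)) | (a.(b.0 + 0 | 0) | ((b.0 + (0 + 0)) | (0 | 0 | 0\{a}))) | ··a··> p1, ··a··> p2, ··b··> p3, ··b··> p4, ··b··> p5
  p1 = ((b.0 + (0 + 0)) | ((0 + 0) | (0 + 0)) + (a.0 + a.0 + b.a.0)) | ((b.0 + 0 | 0) | ((b.0 + (0 + 0)) | (0 | 0 | 0\{a}))) | ··a··> p6, ··b··> p10, ··b··> p7, ··b··> p8, ··b··> p9
  p2 = 0 | (a.(b.0 + 0 | 0) | ((b.0 + (0 + 0)) | (0 | 0 | 0\{a}))) | ··a··> p6, ··b··> p11
  p3 = ((b.0 + (0 + 0)) | ((0 + 0) | (0 + 0)) + (a.0 + a.0 + b.a.0)) | (a.(b.0 + 0 | 0) | (0 | (0 | 0 | 0\{a}))) | ··a··> p11, ··a··> p7, ··b··> p12, ··b··> p13
  p4 = 0 | ((0 + 0) | (0 + 0)) | (a.(b.0 + 0 | 0) | ((b.0 + (0 + 0)) | (0 | 0 | 0\{a}))) | ··a··> p9, ··b··> p12
  p5 = a.0 | (a.(b.0 + 0 | 0) | ((b.0 + (0 + 0)) | (0 | 0 | 0\{a}))) | ··a··> p10, ··a··> p2, ··b··> p13
  p6 = 0 | ((b.0 + 0 | 0) | ((b.0 + (0 + 0)) | (0 | 0 | 0\{a}))) | ··b··> p14, ··b··> p15
  p7 = ((b.0 + (0 + 0)) | ((0 + 0) | (0 + 0)) + (a.0 + a.0 + b.a.0)) | ((b.0 + 0 | 0) | (0 | (0 | 0 | 0\{a}))) | ··a··> p14, ··b··> p16, ··b··> p17, ··b··> p18
  p8 = ((b.0 + (0 + 0)) | ((0 + 0) | (0 + 0)) + (a.0 + a.0 + b.a.0)) | (0 | ((b.0 + (0 + 0)) | (0 | 0 | 0\{a}))) | ··a··> p15, ··b··> p16, ··b··> p19, ··b··> p20
  p9 = 0 | ((0 + 0) | (0 + 0)) | ((b.0 + 0 | 0) | ((b.0 + (0 + 0)) | (0 | 0 | 0\{a}))) | ··b··> p17, ··b··> p19
  p10 = a.0 | ((b.0 + 0 | 0) | ((b.0 + (0 + 0)) | (0 | 0 | 0\{a}))) | ··a··> p6, ··b··> p18, ··b··> p20
  p11 = 0 | (a.(b.0 + 0 | 0) | (0 | (0 | 0 | 0\{a}))) | ··a··> p14
  p12 = 0 | ((0 + 0) | (0 + 0)) | (a.(b.0 + 0 | 0) | (0 | (0 | 0 | 0\{a}))) | ··a··> p17
  p13 = a.0 | (a.(b.0 + 0 | 0) | (0 | (0 | 0 | 0\{a}))) | ··a··> p11, ··a··> p18
  p14 = 0 | ((b.0 + 0 | 0) | (0 | (0 | 0 | 0\{a}))) | ··b··> p21
  p15 = 0 | (0 | ((b.0 + (0 + 0)) | (0 | 0 | 0\{a}))) | ··b··> p21
  p16 = ((b.0 + (0 + 0)) | ((0 + 0) | (0 + 0)) + (a.0 + a.0 + b.a.0)) | (0 | (0 | (0 | 0 | 0\{a}))) | ··a··> p21, ··b··> p22, ··b··> p23
  p17 = 0 | ((0 + 0) | (0 + 0)) | ((b.0 + 0 | 0) | (0 | (0 | 0 | 0\{a}))) | ··b··> p22
  p18 = a.0 | ((b.0 + 0 | 0) | (0 | (0 | 0 | 0\{a}))) | ··a··> p14, ··b··> p23
  p19 = 0 | ((0 + 0) | (0 + 0)) | (0 | ((b.0 + (0 + 0)) | (0 | 0 | 0\{a}))) | ··b··> p22
  p20 = a.0 | (0 | ((b.0 + (0 + 0)) | (0 | 0 | 0\{a}))) | ··a··> p15, ··b··> p23
  p21 = 0 | (0 | (0 | (0 | 0 | 0\{a}))) | (no moves)
  p22 = 0 | ((0 + 0) | (0 + 0)) | (0 | (0 | (0 | 0 | 0\{a}))) | (no moves)
  p23 = a.0 | (0 | (0 | (0 | 0 | 0\{a}))) | ··a··> p21
Reachable graph of Q (24 states):
  q0 = ((b.0 + (0 + 0)) | ((0 + 0) | (0 + 0)) + (b.a.0 + (a.0 + a.0))) | (a.(b.0 + 0 | 0) | ((b.0 + (0 + 0)) | (0 | 0 | 0\{a}))) | ··a··> q1, ··a··> q2, ··b··> q3, ··b··> q4, ··b··> q5
  q1 = ((b.0 + (0 + 0)) | ((0 + 0) | (0 + 0)) + (b.a.0 + (a.0 + a.0))) | ((b.0 + 0 | 0) | ((b.0 + (0 + 0)) | (0 | 0 | 0\{a}))) | ··a··> q6, ··b··> q10, ··b··> q7, ··b··> q8, ··b··> q9
  q2 = 0 | (a.(b.0 + 0 | 0) | ((b.0 + (0 + 0)) | (0 | 0 | 0\{a}))) | ··a··> q6, ··b··> q11
  q3 = ((b.0 + (0 + 0)) | ((0 + 0) | (0 + 0)) + (b.a.0 + (a.0 + a.0))) | (a.(b.0 + 0 | 0) | (0 | (0 | 0 | 0\{a}))) | ··a··> q11, ··a··> q7, ··b··> q12, ··b··> q13
  q4 = 0 | ((0 + 0) | (0 + 0)) | (a.(b.0 + 0 | 0) | ((b.0 + (0 + 0)) | (0 | 0 | 0\{a}))) | ··a··> q9, ··b··> q12
  q5 = a.0 | (a.(b.0 + 0 | 0) | ((b.0 + (0 + 0)) | (0 | 0 | 0\{a}))) | ··a··> q10, ··a··> q2, ··b··> q13
  q6 = 0 | ((b.0 + 0 | 0) | ((b.0 + (0 + 0)) | (0 | 0 | 0\{a}))) | ··b··> q14, ··b··> q15
  q7 = ((b.0 + (0 + 0)) | ((0 + 0) | (0 + 0)) + (b.a.0 + (a.0 + a.0))) | ((b.0 + 0 | 0) | (0 | (0 | 0 | 0\{a}))) | ··a··> q14, ··b··> q16, ··b··> q17, ··b··> q18
  q8 = ((b.0 + (0 + 0)) | ((0 + 0) | (0 + 0)) + (b.a.0 + (a.0 + a.0))) | (0 | ((b.0 + (0 + 0)) | (0 | 0 | 0\{a}))) | ··a··> q15, ··b··> q16, ··b··> q19, ··b··> q20
  q9 = 0 | ((0 + 0) | (0 + 0)) | ((b.0 + 0 | 0) | ((b.0 + (0 + 0)) | (0 | 0 | 0\{a}))) | ··b··> q17, ··b··> q19
  q10 = a.0 | ((b.0 + 0 | 0) | ((b.0 + (0 + 0)) | (0 | 0 | 0\{a}))) | ··a··> q6, ··b··> q18, ··b··> q20
  q11 = 0 | (a.(b.0 + 0 | 0) | (0 | (0 | 0 | 0\{a}))) | ··a··> q14
  q12 = 0 | ((0 + 0) | (0 + 0)) | (a.(b.0 + 0 | 0) | (0 | (0 | 0 | 0\{a}))) | ··a··> q17
  q13 = a.0 | (a.(b.0 + 0 | 0) | (0 | (0 | 0 | 0\{a}))) | ··a··> q11, ··a··> q18
  q14 = 0 | ((b.0 + 0 | 0) | (0 | (0 | 0 | 0\{a}))) | ··b··> q21
  q15 = 0 | (0 | ((b.0 + (0 + 0)) | (0 | 0 | 0\{a}))) | ··b··> q21
  q16 = ((b.0 + (0 + 0)) | ((0 + 0) | (0 + 0)) + (b.a.0 + (a.0 + a.0))) | (0 | (0 | (0 | 0 | 0\{a}))) | ··a··> q21, ··b··> q22, ··b··> q23
  q17 = 0 | ((0 + 0) | (0 + 0)) | ((b.0 + 0 | 0) | (0 | (0 | 0 | 0\{a}))) | ··b··> q22
  q18 = a.0 | ((b.0 + 0 | 0) | (0 | (0 | 0 | 0\{a}))) | ··a··> q14, ··b··> q23
  q19 = 0 | ((0 + 0) | (0 + 0)) | (0 | ((b.0 + (0 + 0)) | (0 | 0 | 0\{a}))) | ··b··> q22
  q20 = a.0 | (0 | ((b.0 + (0 + 0)) | (0 | 0 | 0\{a}))) | ··a··> q15, ··b··> q23
  q21 = 0 | (0 | (0 | (0 | 0 | 0\{a}))) | (no moves)
  q22 = 0 | ((0 + 0) | (0 + 0)) | (0 | (0 | (0 | 0 | 0\{a}))) | (no moves)
  q23 = a.0 | (0 | (0 | (0 | 0 | 0\{a}))) | ··a··> q21
Bisimilarity quotient blocks:
  B0 = {p0, q0}
  B1 = {p2, p4, q2, q4}
  B2 = {p11, p12, q11, q12}
  B3 = {p14, p15, p17, p19, q14, q15, q17, q19}
  B4 = {p21, p22, q21, q22}
  B5 = {p6, p9, q6, q9}
  B6 = {p1, q1}
  B7 = {p7, p8, q7, q8}
  B8 = {p18, p20, q18, q20}
  B9 = {p23, q23}
  B10 = {p16, q16}
  B11 = {p10, q10}
  B12 = {p3, q3}
  B13 = {p13, q13}
  B14 = {p5, q5}
p0 ∈ B0, q0 ∈ B0 → same block
Bisimilar ⇒ trace-equivalent.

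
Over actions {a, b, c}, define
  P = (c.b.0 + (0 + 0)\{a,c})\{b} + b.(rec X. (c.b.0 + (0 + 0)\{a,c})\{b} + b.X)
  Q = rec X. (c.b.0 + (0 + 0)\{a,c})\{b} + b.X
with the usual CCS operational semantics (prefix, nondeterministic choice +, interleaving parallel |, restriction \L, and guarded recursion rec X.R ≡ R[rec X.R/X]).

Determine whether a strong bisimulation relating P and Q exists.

LTS(P): 3 reachable states
  p0 = (c.b.0 + (0 + 0)\{a,c})\{b} + b.(rec X. (c.b.0 + (0 + 0)\{a,c})\{b} + b.X) | -b-> p1, -c-> p2
  p1 = rec X. (c.b.0 + (0 + 0)\{a,c})\{b} + b.X | -b-> p1, -c-> p2
  p2 = (b.0)\{b} | (no moves)
LTS(Q): 2 reachable states
  q0 = rec X. (c.b.0 + (0 + 0)\{a,c})\{b} + b.X | -b-> q0, -c-> q1
  q1 = (b.0)\{b} | (no moves)
Coarsest stable partition (strong bisimilarity classes):
  B0 = {p0, p1, q0}
  B1 = {p2, q1}
p0 ∈ B0, q0 ∈ B0 → same block

bisimilar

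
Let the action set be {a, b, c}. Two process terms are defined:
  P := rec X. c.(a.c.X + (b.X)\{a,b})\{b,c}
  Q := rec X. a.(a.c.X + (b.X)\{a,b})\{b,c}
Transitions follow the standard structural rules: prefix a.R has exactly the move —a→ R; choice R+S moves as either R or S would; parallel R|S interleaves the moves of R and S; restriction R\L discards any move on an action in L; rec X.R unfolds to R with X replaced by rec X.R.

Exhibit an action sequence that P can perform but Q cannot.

c

P's transition system — 3 states:
  s0 = rec X. c.(a.c.X + (b.X)\{a,b})\{b,c} | --c--▸ s1
  s1 = (a.c.(rec X. c.(a.c.X + (b.X)\{a,b})\{b,c}) + (b.(rec X. c.(a.c.X + (b.X)\{a,b})\{b,c}))\{a,b})\{b,c} | --a--▸ s2
  s2 = (c.(rec X. c.(a.c.X + (b.X)\{a,b})\{b,c}))\{b,c} | ∅
Q's transition system — 3 states:
  t0 = rec X. a.(a.c.X + (b.X)\{a,b})\{b,c} | --a--▸ t1
  t1 = (a.c.(rec X. a.(a.c.X + (b.X)\{a,b})\{b,c}) + (b.(rec X. a.(a.c.X + (b.X)\{a,b})\{b,c}))\{a,b})\{b,c} | --a--▸ t2
  t2 = (c.(rec X. a.(a.c.X + (b.X)\{a,b})\{b,c}))\{b,c} | ∅
Run σ = ⟨c⟩ on P: start {s0}
  after c @ step 1: {s1}
  ✓ P
Run σ = ⟨c⟩ on Q: start {t0}
  after c @ step 1: ∅  — Q cannot continue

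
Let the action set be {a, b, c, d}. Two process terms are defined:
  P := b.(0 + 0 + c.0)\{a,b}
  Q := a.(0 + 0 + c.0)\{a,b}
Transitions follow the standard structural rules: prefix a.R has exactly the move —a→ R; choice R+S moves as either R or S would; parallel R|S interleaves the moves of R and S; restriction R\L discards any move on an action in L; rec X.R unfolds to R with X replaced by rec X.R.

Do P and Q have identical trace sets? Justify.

trace-distinct — witness ⟨b⟩

P's transition system — 3 states:
  s0 = b.(0 + 0 + c.0)\{a,b} | —b→ s1
  s1 = (0 + 0 + c.0)\{a,b} | —c→ s2
  s2 = 0\{a,b} | stopped
Q's transition system — 3 states:
  t0 = a.(0 + 0 + c.0)\{a,b} | —a→ t1
  t1 = (0 + 0 + c.0)\{a,b} | —c→ t2
  t2 = 0\{a,b} | stopped
Trace ⟨b⟩ through P, begin at {s0}:
  [1] b ⇒ {s1}
  — P admits the full trace.
Trace ⟨b⟩ through Q, begin at {t0}:
  [1] b ⇒ ∅ (Q stuck)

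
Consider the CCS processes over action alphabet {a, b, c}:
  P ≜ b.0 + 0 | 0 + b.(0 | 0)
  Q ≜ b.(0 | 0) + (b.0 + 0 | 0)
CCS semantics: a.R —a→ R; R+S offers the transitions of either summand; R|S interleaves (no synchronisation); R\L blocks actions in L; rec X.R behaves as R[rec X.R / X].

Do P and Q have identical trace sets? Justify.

YES

P's transition system — 3 states:
  u0 = b.0 + 0 | 0 + b.(0 | 0) :: =b=> u1, =b=> u2
  u1 = 0 :: deadlocked
  u2 = 0 | 0 :: deadlocked
Q's transition system — 3 states:
  v0 = b.(0 | 0) + (b.0 + 0 | 0) :: =b=> v1, =b=> v2
  v1 = 0 :: deadlocked
  v2 = 0 | 0 :: deadlocked
Coarsest stable partition (strong bisimilarity classes):
  B0 = {u0, v0}
  B1 = {u1, u2, v1, v2}
u0 ∈ B0, v0 ∈ B0 → same block
Bisimilar ⇒ trace-equivalent.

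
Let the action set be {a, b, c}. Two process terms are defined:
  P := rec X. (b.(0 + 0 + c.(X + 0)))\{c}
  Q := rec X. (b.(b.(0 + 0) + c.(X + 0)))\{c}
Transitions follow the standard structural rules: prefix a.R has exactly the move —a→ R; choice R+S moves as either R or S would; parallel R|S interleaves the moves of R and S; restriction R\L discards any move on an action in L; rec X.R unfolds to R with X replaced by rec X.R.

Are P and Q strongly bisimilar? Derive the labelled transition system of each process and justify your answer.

Reachable graph of P (2 states):
  m0 = rec X. (b.(0 + 0 + c.(X + 0)))\{c} :: --b--▸ m1
  m1 = (0 + 0 + c.((rec X. (b.(0 + 0 + c.(X + 0)))\{c}) + 0))\{c} :: deadlocked
Reachable graph of Q (3 states):
  n0 = rec X. (b.(b.(0 + 0) + c.(X + 0)))\{c} :: --b--▸ n1
  n1 = (b.(0 + 0) + c.((rec X. (b.(b.(0 + 0) + c.(X + 0)))\{c}) + 0))\{c} :: --b--▸ n2
  n2 = (0 + 0)\{c} :: deadlocked
Partition-refinement fixed point:
  B0 = {m0, n1}
  B1 = {m1, n2}
  B2 = {n0}
m0 ∈ B0, n0 ∈ B2 → different blocks

NO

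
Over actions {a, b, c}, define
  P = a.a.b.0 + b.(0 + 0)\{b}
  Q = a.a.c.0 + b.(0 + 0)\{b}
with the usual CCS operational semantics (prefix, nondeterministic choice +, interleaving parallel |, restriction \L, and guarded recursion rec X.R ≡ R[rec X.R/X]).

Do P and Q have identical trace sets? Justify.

LTS(P): 5 reachable states
  p0 = a.a.b.0 + b.(0 + 0)\{b} ⊢ —a→ p1, —b→ p2
  p1 = a.b.0 ⊢ —a→ p3
  p2 = (0 + 0)\{b} ⊢ stopped
  p3 = b.0 ⊢ —b→ p4
  p4 = 0 ⊢ stopped
LTS(Q): 5 reachable states
  q0 = a.a.c.0 + b.(0 + 0)\{b} ⊢ —a→ q1, —b→ q2
  q1 = a.c.0 ⊢ —a→ q3
  q2 = (0 + 0)\{b} ⊢ stopped
  q3 = c.0 ⊢ —c→ q4
  q4 = 0 ⊢ stopped
Trace ⟨aab⟩ through P, begin at {p0}:
  step 1 (a): {p1}
  step 2 (a): {p3}
  step 3 (b): {p4}
  ✓ P
Trace ⟨aab⟩ through Q, begin at {q0}:
  step 1 (a): {q1}
  step 2 (a): {q3}
  step 3 (b): ∅ (Q stuck)

trace-distinct — witness ⟨aab⟩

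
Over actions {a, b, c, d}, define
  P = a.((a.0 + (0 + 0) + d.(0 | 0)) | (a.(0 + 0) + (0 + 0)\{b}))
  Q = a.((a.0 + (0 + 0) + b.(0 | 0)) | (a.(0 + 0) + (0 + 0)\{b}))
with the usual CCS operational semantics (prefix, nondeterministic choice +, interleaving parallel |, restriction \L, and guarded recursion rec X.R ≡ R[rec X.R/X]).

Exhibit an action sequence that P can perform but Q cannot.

ad

Reachable graph of P (7 states):
  p0 = a.((a.0 + (0 + 0) + d.(0 | 0)) | (a.(0 + 0) + (0 + 0)\{b})) ⊢ --a--▸ p1
  p1 = (a.0 + (0 + 0) + d.(0 | 0)) | (a.(0 + 0) + (0 + 0)\{b}) ⊢ --a--▸ p2, --a--▸ p3, --d--▸ p4
  p2 = (a.0 + (0 + 0) + d.(0 | 0)) | (0 + 0) ⊢ --a--▸ p5, --d--▸ p6
  p3 = 0 | (a.(0 + 0) + (0 + 0)\{b}) ⊢ --a--▸ p5
  p4 = 0 | 0 | (a.(0 + 0) + (0 + 0)\{b}) ⊢ --a--▸ p6
  p5 = 0 | (0 + 0) ⊢ ∅
  p6 = 0 | 0 | (0 + 0) ⊢ ∅
Reachable graph of Q (7 states):
  q0 = a.((a.0 + (0 + 0) + b.(0 | 0)) | (a.(0 + 0) + (0 + 0)\{b})) ⊢ --a--▸ q1
  q1 = (a.0 + (0 + 0) + b.(0 | 0)) | (a.(0 + 0) + (0 + 0)\{b}) ⊢ --a--▸ q2, --a--▸ q3, --b--▸ q4
  q2 = (a.0 + (0 + 0) + b.(0 | 0)) | (0 + 0) ⊢ --a--▸ q5, --b--▸ q6
  q3 = 0 | (a.(0 + 0) + (0 + 0)\{b}) ⊢ --a--▸ q5
  q4 = 0 | 0 | (a.(0 + 0) + (0 + 0)\{b}) ⊢ --a--▸ q6
  q5 = 0 | (0 + 0) ⊢ ∅
  q6 = 0 | 0 | (0 + 0) ⊢ ∅
Executing ad from P (initial set {p0}):
  [1] a ⇒ {p1}
  [2] d ⇒ {p4}
  ✓ P
Executing ad from Q (initial set {q0}):
  [1] a ⇒ {q1}
  [2] d ⇒ ∅  — Q cannot continue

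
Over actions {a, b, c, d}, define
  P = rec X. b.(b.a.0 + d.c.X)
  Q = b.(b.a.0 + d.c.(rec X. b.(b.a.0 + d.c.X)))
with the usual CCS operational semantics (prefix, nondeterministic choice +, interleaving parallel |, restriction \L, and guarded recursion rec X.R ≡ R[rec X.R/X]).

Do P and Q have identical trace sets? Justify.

traces(P) = traces(Q)

LTS(P): 5 reachable states
  s0 = rec X. b.(b.a.0 + d.c.X) :: --b--▸ s1
  s1 = b.a.0 + d.c.(rec X. b.(b.a.0 + d.c.X)) :: --b--▸ s2, --d--▸ s3
  s2 = a.0 :: --a--▸ s4
  s3 = c.(rec X. b.(b.a.0 + d.c.X)) :: --c--▸ s0
  s4 = 0 :: ∅
LTS(Q): 6 reachable states
  t0 = b.(b.a.0 + d.c.(rec X. b.(b.a.0 + d.c.X))) :: --b--▸ t1
  t1 = b.a.0 + d.c.(rec X. b.(b.a.0 + d.c.X)) :: --b--▸ t2, --d--▸ t3
  t2 = a.0 :: --a--▸ t4
  t3 = c.(rec X. b.(b.a.0 + d.c.X)) :: --c--▸ t5
  t4 = 0 :: ∅
  t5 = rec X. b.(b.a.0 + d.c.X) :: --b--▸ t1
Coarsest stable partition (strong bisimilarity classes):
  B0 = {s0, t0, t5}
  B1 = {s1, t1}
  B2 = {s2, t2}
  B3 = {s4, t4}
  B4 = {s3, t3}
s0 ∈ B0, t0 ∈ B0 → same block
Bisimilar ⇒ trace-equivalent.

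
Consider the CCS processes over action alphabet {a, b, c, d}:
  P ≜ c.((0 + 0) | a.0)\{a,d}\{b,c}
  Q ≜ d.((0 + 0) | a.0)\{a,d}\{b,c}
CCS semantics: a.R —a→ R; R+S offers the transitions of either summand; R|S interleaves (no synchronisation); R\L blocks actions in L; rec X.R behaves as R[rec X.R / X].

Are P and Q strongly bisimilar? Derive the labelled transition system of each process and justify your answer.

not bisimilar

LTS(P): 2 reachable states
  s0 = c.((0 + 0) | a.0)\{a,d}\{b,c} ⊢ =c=> s1
  s1 = ((0 + 0) | a.0)\{a,d}\{b,c} ⊢ ·
LTS(Q): 2 reachable states
  t0 = d.((0 + 0) | a.0)\{a,d}\{b,c} ⊢ =d=> t1
  t1 = ((0 + 0) | a.0)\{a,d}\{b,c} ⊢ ·
Bisimilarity quotient blocks:
  B0 = {s0}
  B1 = {s1, t1}
  B2 = {t0}
s0 ∈ B0, t0 ∈ B2 → different blocks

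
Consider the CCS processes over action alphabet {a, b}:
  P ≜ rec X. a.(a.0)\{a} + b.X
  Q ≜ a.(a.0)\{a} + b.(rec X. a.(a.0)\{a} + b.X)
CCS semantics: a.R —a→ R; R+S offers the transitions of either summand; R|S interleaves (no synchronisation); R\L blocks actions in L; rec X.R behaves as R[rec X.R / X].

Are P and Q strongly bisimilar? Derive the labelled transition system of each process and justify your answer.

bisimilar

P's transition system — 2 states:
  s0 = rec X. a.(a.0)\{a} + b.X → -a-> s1, -b-> s0
  s1 = (a.0)\{a} → deadlocked
Q's transition system — 3 states:
  t0 = a.(a.0)\{a} + b.(rec X. a.(a.0)\{a} + b.X) → -a-> t1, -b-> t2
  t1 = (a.0)\{a} → deadlocked
  t2 = rec X. a.(a.0)\{a} + b.X → -a-> t1, -b-> t2
Coarsest stable partition (strong bisimilarity classes):
  B0 = {s0, t0, t2}
  B1 = {s1, t1}
s0 ∈ B0, t0 ∈ B0 → same block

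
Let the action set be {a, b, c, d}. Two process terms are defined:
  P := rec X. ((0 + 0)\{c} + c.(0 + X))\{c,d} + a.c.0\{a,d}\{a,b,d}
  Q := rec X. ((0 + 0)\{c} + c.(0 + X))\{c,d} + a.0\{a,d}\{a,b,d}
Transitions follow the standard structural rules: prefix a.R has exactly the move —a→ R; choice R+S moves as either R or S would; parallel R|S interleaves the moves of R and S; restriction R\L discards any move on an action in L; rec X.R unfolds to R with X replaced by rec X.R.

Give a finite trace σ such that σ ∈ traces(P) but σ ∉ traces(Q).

P's transition system — 3 states:
  p0 = rec X. ((0 + 0)\{c} + c.(0 + X))\{c,d} + a.c.0\{a,d}\{a,b,d} ⊢ —a→ p1
  p1 = c.0\{a,d}\{a,b,d} ⊢ —c→ p2
  p2 = 0\{a,d}\{a,b,d} ⊢ ∅
Q's transition system — 2 states:
  q0 = rec X. ((0 + 0)\{c} + c.(0 + X))\{c,d} + a.0\{a,d}\{a,b,d} ⊢ —a→ q1
  q1 = 0\{a,d}\{a,b,d} ⊢ ∅
Trace ⟨ac⟩ through P, begin at {p0}:
  step 1 (a): {p1}
  step 2 (c): {p2}
  P completes σ.
Trace ⟨ac⟩ through Q, begin at {q0}:
  step 1 (a): {q1}
  step 2 (c): ∅  — Q cannot continue

ac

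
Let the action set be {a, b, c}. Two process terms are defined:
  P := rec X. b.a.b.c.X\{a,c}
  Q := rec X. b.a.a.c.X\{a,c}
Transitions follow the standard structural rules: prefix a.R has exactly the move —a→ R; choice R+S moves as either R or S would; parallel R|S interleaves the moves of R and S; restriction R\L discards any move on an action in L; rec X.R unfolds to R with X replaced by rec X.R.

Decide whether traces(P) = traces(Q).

P's transition system — 6 states:
  p0 = rec X. b.a.b.c.X\{a,c} ⊢ ··b··> p1
  p1 = a.b.c.(rec X. b.a.b.c.X\{a,c})\{a,c} ⊢ ··a··> p2
  p2 = b.c.(rec X. b.a.b.c.X\{a,c})\{a,c} ⊢ ··b··> p3
  p3 = c.(rec X. b.a.b.c.X\{a,c})\{a,c} ⊢ ··c··> p4
  p4 = (rec X. b.a.b.c.X\{a,c})\{a,c} ⊢ ··b··> p5
  p5 = (a.b.c.(rec X. b.a.b.c.X\{a,c})\{a,c})\{a,c} ⊢ ·
Q's transition system — 6 states:
  q0 = rec X. b.a.a.c.X\{a,c} ⊢ ··b··> q1
  q1 = a.a.c.(rec X. b.a.a.c.X\{a,c})\{a,c} ⊢ ··a··> q2
  q2 = a.c.(rec X. b.a.a.c.X\{a,c})\{a,c} ⊢ ··a··> q3
  q3 = c.(rec X. b.a.a.c.X\{a,c})\{a,c} ⊢ ··c··> q4
  q4 = (rec X. b.a.a.c.X\{a,c})\{a,c} ⊢ ··b··> q5
  q5 = (a.a.c.(rec X. b.a.a.c.X\{a,c})\{a,c})\{a,c} ⊢ ·
Run σ = ⟨bab⟩ on P: start {p0}
  after b @ step 1: {p1}
  after a @ step 2: {p2}
  after b @ step 3: {p3}
  ✓ P
Run σ = ⟨bab⟩ on Q: start {q0}
  after b @ step 1: {q1}
  after a @ step 2: {q2}
  after b @ step 3: ∅  — Q cannot continue

traces(P) ≠ traces(Q) — witness ⟨bab⟩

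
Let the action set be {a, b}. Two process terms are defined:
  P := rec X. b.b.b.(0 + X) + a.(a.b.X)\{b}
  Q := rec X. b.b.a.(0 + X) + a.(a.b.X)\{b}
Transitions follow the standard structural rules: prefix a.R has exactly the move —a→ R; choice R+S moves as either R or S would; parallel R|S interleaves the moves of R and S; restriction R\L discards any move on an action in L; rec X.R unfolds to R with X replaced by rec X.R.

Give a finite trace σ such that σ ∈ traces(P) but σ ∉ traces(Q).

bbb

P's transition system — 6 states:
  p0 = rec X. b.b.b.(0 + X) + a.(a.b.X)\{b} → ··a··> p1, ··b··> p2
  p1 = (a.b.(rec X. b.b.b.(0 + X) + a.(a.b.X)\{b}))\{b} → ··a··> p3
  p2 = b.b.(0 + (rec X. b.b.b.(0 + X) + a.(a.b.X)\{b})) → ··b··> p4
  p3 = (b.(rec X. b.b.b.(0 + X) + a.(a.b.X)\{b}))\{b} → ·
  p4 = b.(0 + (rec X. b.b.b.(0 + X) + a.(a.b.X)\{b})) → ··b··> p5
  p5 = 0 + (rec X. b.b.b.(0 + X) + a.(a.b.X)\{b}) → ··a··> p1, ··b··> p2
Q's transition system — 6 states:
  q0 = rec X. b.b.a.(0 + X) + a.(a.b.X)\{b} → ··a··> q1, ··b··> q2
  q1 = (a.b.(rec X. b.b.a.(0 + X) + a.(a.b.X)\{b}))\{b} → ··a··> q3
  q2 = b.a.(0 + (rec X. b.b.a.(0 + X) + a.(a.b.X)\{b})) → ··b··> q4
  q3 = (b.(rec X. b.b.a.(0 + X) + a.(a.b.X)\{b}))\{b} → ·
  q4 = a.(0 + (rec X. b.b.a.(0 + X) + a.(a.b.X)\{b})) → ··a··> q5
  q5 = 0 + (rec X. b.b.a.(0 + X) + a.(a.b.X)\{b}) → ··a··> q1, ··b··> q2
Run σ = ⟨bbb⟩ on P: start {p0}
  step 1 (b): {p2}
  step 2 (b): {p4}
  step 3 (b): {p5}
  — P admits the full trace.
Run σ = ⟨bbb⟩ on Q: start {q0}
  step 1 (b): {q2}
  step 2 (b): {q4}
  step 3 (b): no successor for Q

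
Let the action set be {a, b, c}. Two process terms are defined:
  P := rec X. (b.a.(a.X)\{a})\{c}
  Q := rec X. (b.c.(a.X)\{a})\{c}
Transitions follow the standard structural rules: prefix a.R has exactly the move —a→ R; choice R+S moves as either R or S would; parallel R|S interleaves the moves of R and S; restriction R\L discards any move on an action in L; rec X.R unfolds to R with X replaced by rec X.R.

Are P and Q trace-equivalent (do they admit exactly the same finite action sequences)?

NO — witness ⟨ba⟩

LTS(P): 3 reachable states
  u0 = rec X. (b.a.(a.X)\{a})\{c} → --b--▸ u1
  u1 = (a.(a.(rec X. (b.a.(a.X)\{a})\{c}))\{a})\{c} → --a--▸ u2
  u2 = (a.(rec X. (b.a.(a.X)\{a})\{c}))\{a}\{c} → deadlocked
LTS(Q): 2 reachable states
  v0 = rec X. (b.c.(a.X)\{a})\{c} → --b--▸ v1
  v1 = (c.(a.(rec X. (b.c.(a.X)\{a})\{c}))\{a})\{c} → deadlocked
Trace ⟨ba⟩ through P, begin at {u0}:
  step 1 (b): {u1}
  step 2 (a): {u2}
  — P admits the full trace.
Trace ⟨ba⟩ through Q, begin at {v0}:
  step 1 (b): {v1}
  step 2 (a): ∅  — Q cannot continue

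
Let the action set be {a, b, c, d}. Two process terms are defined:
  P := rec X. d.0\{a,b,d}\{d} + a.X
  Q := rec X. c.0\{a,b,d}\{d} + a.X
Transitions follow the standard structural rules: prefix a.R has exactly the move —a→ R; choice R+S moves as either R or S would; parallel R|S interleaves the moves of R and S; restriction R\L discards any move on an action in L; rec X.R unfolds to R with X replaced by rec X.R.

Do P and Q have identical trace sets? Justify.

Reachable graph of P (2 states):
  m0 = rec X. d.0\{a,b,d}\{d} + a.X ⊢ -a-> m0, -d-> m1
  m1 = 0\{a,b,d}\{d} ⊢ (no moves)
Reachable graph of Q (2 states):
  n0 = rec X. c.0\{a,b,d}\{d} + a.X ⊢ -a-> n0, -c-> n1
  n1 = 0\{a,b,d}\{d} ⊢ (no moves)
Executing d from P (initial set {m0}):
  step 1 (d): {m1}
  P completes σ.
Executing d from Q (initial set {n0}):
  step 1 (d): no successor for Q

trace-distinct — witness ⟨d⟩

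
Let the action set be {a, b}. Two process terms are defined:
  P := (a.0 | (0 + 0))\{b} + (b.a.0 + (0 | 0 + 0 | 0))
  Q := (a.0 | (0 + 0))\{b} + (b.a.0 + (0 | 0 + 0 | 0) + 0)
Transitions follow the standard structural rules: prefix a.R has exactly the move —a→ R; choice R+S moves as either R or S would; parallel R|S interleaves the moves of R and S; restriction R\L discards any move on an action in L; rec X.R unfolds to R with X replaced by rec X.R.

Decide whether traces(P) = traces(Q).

trace-equivalent

LTS(P): 4 reachable states
  m0 = (a.0 | (0 + 0))\{b} + (b.a.0 + (0 | 0 + 0 | 0)) → -a-> m1, -b-> m2
  m1 = (0 | (0 + 0))\{b} → deadlocked
  m2 = a.0 → -a-> m3
  m3 = 0 → deadlocked
LTS(Q): 4 reachable states
  n0 = (a.0 | (0 + 0))\{b} + (b.a.0 + (0 | 0 + 0 | 0) + 0) → -a-> n1, -b-> n2
  n1 = (0 | (0 + 0))\{b} → deadlocked
  n2 = a.0 → -a-> n3
  n3 = 0 → deadlocked
Bisimilarity quotient blocks:
  B0 = {m0, n0}
  B1 = {m1, m3, n1, n3}
  B2 = {m2, n2}
m0 ∈ B0, n0 ∈ B0 → same block
Bisimilar ⇒ trace-equivalent.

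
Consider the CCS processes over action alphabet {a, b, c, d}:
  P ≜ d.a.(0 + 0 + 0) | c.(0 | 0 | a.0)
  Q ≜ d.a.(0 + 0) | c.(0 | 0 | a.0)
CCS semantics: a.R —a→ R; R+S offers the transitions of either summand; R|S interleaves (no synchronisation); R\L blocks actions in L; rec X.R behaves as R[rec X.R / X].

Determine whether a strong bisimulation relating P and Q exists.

YES

P's transition system — 9 states:
  u0 = d.a.(0 + 0 + 0) | c.(0 | 0 | a.0) | =c=> u1, =d=> u2
  u1 = d.a.(0 + 0 + 0) | (0 | 0 | a.0) | =a=> u3, =d=> u4
  u2 = a.(0 + 0 + 0) | c.(0 | 0 | a.0) | =a=> u5, =c=> u4
  u3 = d.a.(0 + 0 + 0) | (0 | 0 | 0) | =d=> u6
  u4 = a.(0 + 0 + 0) | (0 | 0 | a.0) | =a=> u6, =a=> u7
  u5 = (0 + 0 + 0) | c.(0 | 0 | a.0) | =c=> u7
  u6 = a.(0 + 0 + 0) | (0 | 0 | 0) | =a=> u8
  u7 = (0 + 0 + 0) | (0 | 0 | a.0) | =a=> u8
  u8 = (0 + 0 + 0) | (0 | 0 | 0) | ∅
Q's transition system — 9 states:
  v0 = d.a.(0 + 0) | c.(0 | 0 | a.0) | =c=> v1, =d=> v2
  v1 = d.a.(0 + 0) | (0 | 0 | a.0) | =a=> v3, =d=> v4
  v2 = a.(0 + 0) | c.(0 | 0 | a.0) | =a=> v5, =c=> v4
  v3 = d.a.(0 + 0) | (0 | 0 | 0) | =d=> v6
  v4 = a.(0 + 0) | (0 | 0 | a.0) | =a=> v6, =a=> v7
  v5 = (0 + 0) | c.(0 | 0 | a.0) | =c=> v7
  v6 = a.(0 + 0) | (0 | 0 | 0) | =a=> v8
  v7 = (0 + 0) | (0 | 0 | a.0) | =a=> v8
  v8 = (0 + 0) | (0 | 0 | 0) | ∅
Partition-refinement fixed point:
  B0 = {u0, v0}
  B1 = {u2, v2}
  B2 = {u4, v4}
  B3 = {u6, u7, v6, v7}
  B4 = {u8, v8}
  B5 = {u5, v5}
  B6 = {u1, v1}
  B7 = {u3, v3}
u0 ∈ B0, v0 ∈ B0 → same block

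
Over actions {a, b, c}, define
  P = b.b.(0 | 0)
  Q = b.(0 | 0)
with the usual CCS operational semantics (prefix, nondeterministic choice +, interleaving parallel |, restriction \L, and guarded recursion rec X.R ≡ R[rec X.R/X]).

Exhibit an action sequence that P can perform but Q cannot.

Reachable graph of P (3 states):
  p0 = b.b.(0 | 0) has moves =b=> p1
  p1 = b.(0 | 0) has moves =b=> p2
  p2 = 0 | 0 has moves (no moves)
Reachable graph of Q (2 states):
  q0 = b.(0 | 0) has moves =b=> q1
  q1 = 0 | 0 has moves (no moves)
Trace ⟨bb⟩ through P, begin at {p0}:
  step 1 (b): {p1}
  step 2 (b): {p2}
  P completes σ.
Trace ⟨bb⟩ through Q, begin at {q0}:
  step 1 (b): {q1}
  step 2 (b): ∅  — Q cannot continue

bb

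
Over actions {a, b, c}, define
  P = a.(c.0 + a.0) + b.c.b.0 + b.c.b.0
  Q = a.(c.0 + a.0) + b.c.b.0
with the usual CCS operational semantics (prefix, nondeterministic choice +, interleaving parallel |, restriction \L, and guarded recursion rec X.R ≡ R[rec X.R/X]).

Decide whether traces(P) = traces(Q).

traces(P) = traces(Q)

LTS(P): 5 reachable states
  u0 = a.(c.0 + a.0) + b.c.b.0 + b.c.b.0 has moves —a→ u1, —b→ u2
  u1 = c.0 + a.0 has moves —a→ u3, —c→ u3
  u2 = c.b.0 has moves —c→ u4
  u3 = 0 has moves stopped
  u4 = b.0 has moves —b→ u3
LTS(Q): 5 reachable states
  v0 = a.(c.0 + a.0) + b.c.b.0 has moves —a→ v1, —b→ v2
  v1 = c.0 + a.0 has moves —a→ v3, —c→ v3
  v2 = c.b.0 has moves —c→ v4
  v3 = 0 has moves stopped
  v4 = b.0 has moves —b→ v3
Coarsest stable partition (strong bisimilarity classes):
  B0 = {u0, v0}
  B1 = {u1, v1}
  B2 = {u3, v3}
  B3 = {u2, v2}
  B4 = {u4, v4}
u0 ∈ B0, v0 ∈ B0 → same block
Bisimilar ⇒ trace-equivalent.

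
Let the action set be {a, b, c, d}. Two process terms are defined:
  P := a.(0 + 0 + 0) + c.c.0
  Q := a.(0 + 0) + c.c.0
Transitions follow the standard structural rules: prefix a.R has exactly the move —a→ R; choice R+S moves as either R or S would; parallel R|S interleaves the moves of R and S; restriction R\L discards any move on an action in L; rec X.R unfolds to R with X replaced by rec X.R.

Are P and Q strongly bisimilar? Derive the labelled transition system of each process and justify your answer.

Reachable graph of P (4 states):
  p0 = a.(0 + 0 + 0) + c.c.0 ⊢ —a→ p1, —c→ p2
  p1 = 0 + 0 + 0 ⊢ stopped
  p2 = c.0 ⊢ —c→ p3
  p3 = 0 ⊢ stopped
Reachable graph of Q (4 states):
  q0 = a.(0 + 0) + c.c.0 ⊢ —a→ q1, —c→ q2
  q1 = 0 + 0 ⊢ stopped
  q2 = c.0 ⊢ —c→ q3
  q3 = 0 ⊢ stopped
Partition-refinement fixed point:
  B0 = {p0, q0}
  B1 = {p1, p3, q1, q3}
  B2 = {p2, q2}
p0 ∈ B0, q0 ∈ B0 → same block

bisimilar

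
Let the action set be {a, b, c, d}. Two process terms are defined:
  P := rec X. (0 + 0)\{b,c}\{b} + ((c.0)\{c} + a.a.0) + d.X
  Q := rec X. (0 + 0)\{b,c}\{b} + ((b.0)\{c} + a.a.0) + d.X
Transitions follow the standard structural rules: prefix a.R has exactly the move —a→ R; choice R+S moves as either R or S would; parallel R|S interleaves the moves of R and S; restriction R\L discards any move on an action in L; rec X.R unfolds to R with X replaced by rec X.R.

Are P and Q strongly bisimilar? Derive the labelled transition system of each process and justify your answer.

LTS(P): 3 reachable states
  u0 = rec X. (0 + 0)\{b,c}\{b} + ((c.0)\{c} + a.a.0) + d.X ⊢ =a=> u1, =d=> u0
  u1 = a.0 ⊢ =a=> u2
  u2 = 0 ⊢ stopped
LTS(Q): 4 reachable states
  v0 = rec X. (0 + 0)\{b,c}\{b} + ((b.0)\{c} + a.a.0) + d.X ⊢ =a=> v1, =b=> v2, =d=> v0
  v1 = a.0 ⊢ =a=> v3
  v2 = 0\{c} ⊢ stopped
  v3 = 0 ⊢ stopped
Partition-refinement fixed point:
  B0 = {u0}
  B1 = {u1, v1}
  B2 = {u2, v2, v3}
  B3 = {v0}
u0 ∈ B0, v0 ∈ B3 → different blocks

NO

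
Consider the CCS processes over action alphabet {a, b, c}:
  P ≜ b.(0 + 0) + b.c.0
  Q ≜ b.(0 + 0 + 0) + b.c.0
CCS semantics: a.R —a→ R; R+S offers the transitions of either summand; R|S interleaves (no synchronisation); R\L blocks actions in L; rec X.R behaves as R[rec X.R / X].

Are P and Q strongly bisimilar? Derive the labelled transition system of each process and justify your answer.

P's transition system — 4 states:
  m0 = b.(0 + 0) + b.c.0 :: --b--▸ m1, --b--▸ m2
  m1 = 0 + 0 :: ·
  m2 = c.0 :: --c--▸ m3
  m3 = 0 :: ·
Q's transition system — 4 states:
  n0 = b.(0 + 0 + 0) + b.c.0 :: --b--▸ n1, --b--▸ n2
  n1 = 0 + 0 + 0 :: ·
  n2 = c.0 :: --c--▸ n3
  n3 = 0 :: ·
Bisimilarity quotient blocks:
  B0 = {m0, n0}
  B1 = {m2, n2}
  B2 = {m1, m3, n1, n3}
m0 ∈ B0, n0 ∈ B0 → same block

P ~ Q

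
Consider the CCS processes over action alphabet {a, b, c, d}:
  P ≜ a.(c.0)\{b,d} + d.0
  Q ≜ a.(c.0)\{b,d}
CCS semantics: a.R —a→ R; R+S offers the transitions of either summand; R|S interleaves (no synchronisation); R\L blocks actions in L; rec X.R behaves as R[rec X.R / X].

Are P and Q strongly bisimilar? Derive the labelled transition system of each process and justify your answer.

P's transition system — 4 states:
  p0 = a.(c.0)\{b,d} + d.0 has moves =a=> p1, =d=> p2
  p1 = (c.0)\{b,d} has moves =c=> p3
  p2 = 0 has moves (no moves)
  p3 = 0\{b,d} has moves (no moves)
Q's transition system — 3 states:
  q0 = a.(c.0)\{b,d} has moves =a=> q1
  q1 = (c.0)\{b,d} has moves =c=> q2
  q2 = 0\{b,d} has moves (no moves)
Coarsest stable partition (strong bisimilarity classes):
  B0 = {p0}
  B1 = {p1, q1}
  B2 = {p2, p3, q2}
  B3 = {q0}
p0 ∈ B0, q0 ∈ B3 → different blocks

NO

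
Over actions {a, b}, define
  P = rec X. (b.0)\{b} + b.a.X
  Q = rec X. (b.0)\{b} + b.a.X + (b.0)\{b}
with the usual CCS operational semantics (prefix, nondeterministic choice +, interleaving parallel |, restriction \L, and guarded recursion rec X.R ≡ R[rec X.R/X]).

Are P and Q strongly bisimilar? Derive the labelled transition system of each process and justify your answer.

bisimilar

Reachable graph of P (2 states):
  m0 = rec X. (b.0)\{b} + b.a.X :: -b-> m1
  m1 = a.(rec X. (b.0)\{b} + b.a.X) :: -a-> m0
Reachable graph of Q (2 states):
  n0 = rec X. (b.0)\{b} + b.a.X + (b.0)\{b} :: -b-> n1
  n1 = a.(rec X. (b.0)\{b} + b.a.X + (b.0)\{b}) :: -a-> n0
Partition-refinement fixed point:
  B0 = {m0, n0}
  B1 = {m1, n1}
m0 ∈ B0, n0 ∈ B0 → same block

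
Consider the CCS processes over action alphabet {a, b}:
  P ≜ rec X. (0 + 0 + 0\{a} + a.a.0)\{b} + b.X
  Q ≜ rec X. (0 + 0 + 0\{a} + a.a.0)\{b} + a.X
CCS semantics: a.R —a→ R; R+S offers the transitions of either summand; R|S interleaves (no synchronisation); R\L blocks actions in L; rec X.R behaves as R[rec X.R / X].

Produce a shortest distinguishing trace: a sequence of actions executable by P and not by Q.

Reachable graph of P (3 states):
  m0 = rec X. (0 + 0 + 0\{a} + a.a.0)\{b} + b.X → =a=> m1, =b=> m0
  m1 = (a.0)\{b} → =a=> m2
  m2 = 0\{b} → stopped
Reachable graph of Q (3 states):
  n0 = rec X. (0 + 0 + 0\{a} + a.a.0)\{b} + a.X → =a=> n0, =a=> n1
  n1 = (a.0)\{b} → =a=> n2
  n2 = 0\{b} → stopped
Executing b from P (initial set {m0}):
  after b @ step 1: {m0}
  — P admits the full trace.
Executing b from Q (initial set {n0}):
  after b @ step 1: ∅ (Q stuck)

b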